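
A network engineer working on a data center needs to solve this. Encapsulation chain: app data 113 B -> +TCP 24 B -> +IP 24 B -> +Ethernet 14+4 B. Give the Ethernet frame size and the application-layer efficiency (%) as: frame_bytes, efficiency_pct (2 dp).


TCP segment = 113 + 24 = 137 B
IP packet = 137 + 24 = 161 B
Ethernet frame = 161 + 14 + 4 = 179 B
Efficiency = app / frame = 113 / 179 = 0.631285 = 63.1285% -> 63.13% (2 dp)

179, 63.13


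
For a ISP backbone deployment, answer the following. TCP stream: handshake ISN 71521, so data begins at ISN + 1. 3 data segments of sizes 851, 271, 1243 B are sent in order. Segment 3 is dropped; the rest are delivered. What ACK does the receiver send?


SYN uses sequence number 71521; first data byte = ISN + 1 = 71522.
Segment 1: SEQ = 71522, len = 851 B, covers [71522, 72372]
Segment 2: SEQ = 72373, len = 271 B, covers [72373, 72643]
Segment 3: SEQ = 72644, len = 1243 B, covers [72644, 73886] [LOST]
In-order data received: bytes [71522, 72643] (segments 1..2).
Segment 3 missing -> gap begins at byte 72644.
Cumulative ACK = next expected in-order byte = 71522 + 851 + 271 = 72644

72644


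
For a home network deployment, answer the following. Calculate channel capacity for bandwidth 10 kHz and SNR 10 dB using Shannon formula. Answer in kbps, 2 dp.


Given: B = 10 kHz, SNR = 10 dB
SNR linear = 10^(10/10) = 10
1 + SNR = 11
log2(11) = 3.4594316186
C = 10 * 1000 * 3.4594316186 = 34594.3162 bps
C = 34.594316 kbps -> 34.59 kbps (2 dp)

34.59


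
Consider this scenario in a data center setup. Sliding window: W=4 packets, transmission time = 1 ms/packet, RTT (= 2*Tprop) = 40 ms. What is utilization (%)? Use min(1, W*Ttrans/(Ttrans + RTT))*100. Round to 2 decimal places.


Given: W = 4, Ttrans = 1 ms, RTT = 40 ms (= 2 * Tprop, Tprop = 20 ms)
Cycle time = Ttrans + RTT = 1 + 40 = 41 ms (first packet sent until its ACK returns)
W * Ttrans = 4 * 1 = 4 ms of sending per cycle
W * Ttrans / (Ttrans + RTT) = 4 / 41 = 0.097561
U = min(1, 0.097561) = 0.097561
U% = 9.76%

9.76


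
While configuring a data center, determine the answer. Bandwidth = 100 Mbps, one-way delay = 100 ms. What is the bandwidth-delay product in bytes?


Given: bandwidth = 100 Mbps, delay = 100 ms
BDP in bits = 100 * 10^6 * 100 / 1000
BDP in bits = 10000000
BDP in bytes = 10000000 / 8 = 1250000

1250000


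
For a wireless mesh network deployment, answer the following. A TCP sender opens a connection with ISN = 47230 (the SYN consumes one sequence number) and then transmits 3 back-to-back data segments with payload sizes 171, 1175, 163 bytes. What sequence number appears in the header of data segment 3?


The SYN occupies sequence number ISN = 47230, so the first data byte is ISN + 1 = 47231.
SEQ of data segment i = (ISN + 1) + sum of payload sizes of segments 1..i-1.
Segment 1: SEQ = 47231, payload = 171 bytes
Segment 2: SEQ = 47402, payload = 1175 bytes
Segment 3: SEQ = 48577, payload = 163 bytes
SEQ of segment 3 = 47231 + 171 + 1175 = 48577

48577


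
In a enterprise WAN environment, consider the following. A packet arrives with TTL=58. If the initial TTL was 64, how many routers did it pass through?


Given: initial TTL = 64, received TTL = 58
Hops = initial TTL - received TTL
Hops = 64 - 58 = 6

6


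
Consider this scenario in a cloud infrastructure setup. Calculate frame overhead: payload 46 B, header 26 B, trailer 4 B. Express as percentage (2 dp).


Given: payload = 46 B, header = 26 B, trailer = 4 B
Overhead bytes = header + trailer = 26 + 4 = 30
Total frame = payload + overhead = 46 + 30 = 76
Overhead % = 30 / 76 * 100 = 39.4737% -> 39.47% (2 dp)

39.47


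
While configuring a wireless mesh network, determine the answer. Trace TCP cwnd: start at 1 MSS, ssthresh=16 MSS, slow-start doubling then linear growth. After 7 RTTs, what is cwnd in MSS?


RTT 0: cwnd = 1 MSS (initial)
RTT 1: cwnd = 2 MSS (slow start, doubled)
RTT 2: cwnd = 4 MSS (slow start, doubled)
RTT 3: cwnd = 8 MSS (slow start, doubled)
RTT 4: cwnd = 16 MSS (slow start, doubled)
RTT 5: cwnd = 17 MSS (congestion avoidance, +1)
RTT 6: cwnd = 18 MSS (congestion avoidance, +1)
RTT 7: cwnd = 19 MSS (congestion avoidance, +1)

19


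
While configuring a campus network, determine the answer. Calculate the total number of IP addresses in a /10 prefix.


Given: CIDR prefix /10
Host bits = 32 - 10 = 22
Total addresses = 2^22 = 4194304

4194304


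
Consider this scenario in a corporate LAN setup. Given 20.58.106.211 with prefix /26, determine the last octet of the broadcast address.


Given: IP = 20.58.106.211, prefix = /26
Host bits = 32 - 26 = 6
Network last octet = 211 AND mask = 192
Host part size = 2^6 - 1 = 63
Broadcast last octet = 192 OR 63 = 255

255


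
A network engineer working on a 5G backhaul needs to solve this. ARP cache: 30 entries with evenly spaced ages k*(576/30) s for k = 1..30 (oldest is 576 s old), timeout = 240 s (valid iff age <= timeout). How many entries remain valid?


Ages are k * 576/30 s for k = 1..30 (spacing = 19.2000 s).
Entry k is valid iff k * 576/30 <= 240 iff k <= 30 * 240 / 576 = 12.5000
n_valid = floor(12.5000) = 12
(n_stale = 30 - 12 = 18)

12


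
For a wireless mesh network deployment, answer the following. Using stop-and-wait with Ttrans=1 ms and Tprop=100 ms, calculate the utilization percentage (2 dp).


Given: Ttrans = 1 ms, Tprop = 100 ms
RTT = 2 * Tprop = 2 * 100 = 200 ms
U = Ttrans / (Ttrans + RTT)
U = 1 / (1 + 200)
U = 1 / 201 = 0.004975
U% = 0.50%

0.50


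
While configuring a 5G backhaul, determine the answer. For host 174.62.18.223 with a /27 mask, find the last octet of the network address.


Given: IP = 174.62.18.223, prefix = /27
Subnet mask = 255.255.255.224
Last octet of IP: 223
Last octet of mask: 224
Network last octet = 223 AND 224 = 192

192


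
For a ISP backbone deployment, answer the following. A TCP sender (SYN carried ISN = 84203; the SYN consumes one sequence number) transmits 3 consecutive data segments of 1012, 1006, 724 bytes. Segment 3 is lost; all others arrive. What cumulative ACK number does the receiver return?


SYN uses sequence number 84203; first data byte = ISN + 1 = 84204.
Segment 1: SEQ = 84204, len = 1012 B, covers [84204, 85215]
Segment 2: SEQ = 85216, len = 1006 B, covers [85216, 86221]
Segment 3: SEQ = 86222, len = 724 B, covers [86222, 86945] [LOST]
In-order data received: bytes [84204, 86221] (segments 1..2).
Segment 3 missing -> gap begins at byte 86222.
Cumulative ACK = next expected in-order byte = 84204 + 1012 + 1006 = 86222

86222


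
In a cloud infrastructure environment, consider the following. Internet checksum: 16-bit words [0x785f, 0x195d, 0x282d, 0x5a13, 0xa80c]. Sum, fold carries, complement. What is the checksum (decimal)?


Given words: [0x785f, 0x195d, 0x282d, 0x5a13, 0xa80c]
Step 1: Sum all words
Raw sum = 30815 + 6493 + 10285 + 23059 + 43020 = 113672
Step 2: Fold carry: (48136 + 1) = 48137
One's complement = ~48137 & 0xFFFF = 17398

17398


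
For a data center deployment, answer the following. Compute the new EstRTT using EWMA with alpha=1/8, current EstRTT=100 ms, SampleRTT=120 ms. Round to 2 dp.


Given: EstRTT = 100 ms, SampleRTT = 120 ms, alpha = 1/8
New EstRTT = (1 - alpha) * EstRTT + alpha * SampleRTT
(7/8) * 100 = 87.5
(1/8) * 120 = 15
New EstRTT = 87.5 + 15 = 102.5 ms -> 102.50 ms (2 dp)

102.50


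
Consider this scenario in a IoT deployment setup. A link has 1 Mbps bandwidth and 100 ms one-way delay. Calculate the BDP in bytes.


Given: bandwidth = 1 Mbps, delay = 100 ms
BDP in bits = 1 * 10^6 * 100 / 1000
BDP in bits = 100000
BDP in bytes = 100000 / 8 = 12500

12500


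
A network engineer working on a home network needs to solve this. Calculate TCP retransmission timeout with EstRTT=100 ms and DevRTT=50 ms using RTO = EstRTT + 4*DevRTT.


Given: EstRTT = 100 ms, DevRTT = 50 ms
Timeout = EstRTT + 4 * DevRTT
4 * DevRTT = 4 * 50 = 200
Timeout = 100 + 200 = 300 ms

300


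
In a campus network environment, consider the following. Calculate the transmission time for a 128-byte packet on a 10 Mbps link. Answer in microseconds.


Given: packet = 128 bytes, bandwidth = 10 Mbps
Packet in bits = 128 * 8 = 1024 bits
Bandwidth = 10 * 10^6 = 10000000 bps
Time = 1024 / 10000000 seconds
Time in us = 1024 * 10^6 / 10000000 = 102.4

102.4


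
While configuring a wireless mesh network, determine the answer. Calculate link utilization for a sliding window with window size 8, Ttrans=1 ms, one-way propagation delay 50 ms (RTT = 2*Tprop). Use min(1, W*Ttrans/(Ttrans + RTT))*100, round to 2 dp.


Given: W = 8, Ttrans = 1 ms, RTT = 100 ms (= 2 * Tprop, Tprop = 50 ms)
Cycle time = Ttrans + RTT = 1 + 100 = 101 ms (first packet sent until its ACK returns)
W * Ttrans = 8 * 1 = 8 ms of sending per cycle
W * Ttrans / (Ttrans + RTT) = 8 / 101 = 0.079208
U = min(1, 0.079208) = 0.079208
U% = 7.92%

7.92


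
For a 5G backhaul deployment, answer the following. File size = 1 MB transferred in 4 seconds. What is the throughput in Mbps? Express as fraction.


Given: file = 1 MB, time = 4 s
File in Mb = 1 * 8 = 8 Mb
Throughput = 8 / 4 Mbps
Throughput = 2 Mbps

2


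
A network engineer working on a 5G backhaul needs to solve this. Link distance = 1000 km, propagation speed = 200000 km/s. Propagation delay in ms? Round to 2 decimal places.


Given: distance = 1000 km, speed = 200000 km/s
Delay = distance / speed = 1000 / 200000 seconds
Delay in ms = 1000 * 1000 / 200000
Delay = 5.0000 ms
Rounded to 2 dp = 5.00 ms

5.00


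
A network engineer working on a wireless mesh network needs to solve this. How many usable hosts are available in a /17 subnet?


Given: subnet mask /17
Host bits = 32 - 17 = 15
Total addresses = 2^15 = 32768
Usable hosts = 32768 - 2 (network + broadcast) = 32766

32766


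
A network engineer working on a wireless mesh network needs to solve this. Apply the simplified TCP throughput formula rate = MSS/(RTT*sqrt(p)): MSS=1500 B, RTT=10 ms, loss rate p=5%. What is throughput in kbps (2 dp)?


Given: MSS = 1500 bytes, RTT = 10 ms, loss = 5%
RTT in seconds = 10 / 1000 = 0.01
Loss rate = 5% = 0.05
sqrt(loss) = sqrt(0.05) = 0.223606797750
Throughput (bytes/s) = 1500 / (0.01 * 0.223606797750) = 670820.3932
Throughput (kbps) = 670820.3932 * 8 / 1000 = 5366.563146 -> 5366.56 kbps (2 dp)

5366.56


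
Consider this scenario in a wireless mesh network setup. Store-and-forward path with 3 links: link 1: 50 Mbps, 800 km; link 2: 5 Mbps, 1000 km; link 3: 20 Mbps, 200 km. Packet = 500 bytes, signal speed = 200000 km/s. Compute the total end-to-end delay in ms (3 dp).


Packet = 500 bytes = 4000 bits. Store-and-forward: sum (t_trans + t_prop) per link.
Link 1: t_trans = 4000/(50*10^6) s = 0.0800 ms; t_prop = 800/200000 s = 4.0000 ms; subtotal = 4.0800 ms
Link 2: t_trans = 4000/(5*10^6) s = 0.8000 ms; t_prop = 1000/200000 s = 5.0000 ms; subtotal = 5.8000 ms
Link 3: t_trans = 4000/(20*10^6) s = 0.2000 ms; t_prop = 200/200000 s = 1.0000 ms; subtotal = 1.2000 ms
End-to-end = 4.0800 + 5.8000 + 1.2000 = 11.0800 ms -> 11.080 ms (3 dp)

11.080


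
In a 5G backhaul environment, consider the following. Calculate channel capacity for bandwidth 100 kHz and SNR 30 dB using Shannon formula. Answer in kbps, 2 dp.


Given: B = 100 kHz, SNR = 30 dB
SNR linear = 10^(30/10) = 1000
1 + SNR = 1001
log2(1001) = 9.9672262588
C = 100 * 1000 * 9.9672262588 = 996722.6259 bps
C = 996.722626 kbps -> 996.72 kbps (2 dp)

996.72


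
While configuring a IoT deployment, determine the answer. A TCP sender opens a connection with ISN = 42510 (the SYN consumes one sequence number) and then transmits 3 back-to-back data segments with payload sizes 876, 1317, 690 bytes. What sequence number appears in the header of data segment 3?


The SYN occupies sequence number ISN = 42510, so the first data byte is ISN + 1 = 42511.
SEQ of data segment i = (ISN + 1) + sum of payload sizes of segments 1..i-1.
Segment 1: SEQ = 42511, payload = 876 bytes
Segment 2: SEQ = 43387, payload = 1317 bytes
Segment 3: SEQ = 44704, payload = 690 bytes
SEQ of segment 3 = 42511 + 876 + 1317 = 44704

44704


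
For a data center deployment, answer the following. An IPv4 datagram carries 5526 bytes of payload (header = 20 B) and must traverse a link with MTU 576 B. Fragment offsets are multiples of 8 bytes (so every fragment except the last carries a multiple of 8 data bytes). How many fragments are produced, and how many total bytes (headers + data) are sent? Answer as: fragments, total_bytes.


Max data per non-final fragment = floor((MTU - header)/8)*8 = floor((576 - 20)/8)*8 = floor(556/8)*8 = 552 B
Final fragment needs no 8-byte alignment: it can carry up to MTU - header = 556 B
Non-final fragments needed = ceil((payload - 556) / 552) = ceil(4970/552) = ceil(9.0036) = 10
Number of fragments = 10 + 1 = 11
Fragment sizes (data): 10 * 552 B + 6 B (last, 6 <= 556 OK)
Total bytes sent = payload + n_frags * header = 5526 + 11*20 = 5526 + 220 = 5746 B

11, 5746


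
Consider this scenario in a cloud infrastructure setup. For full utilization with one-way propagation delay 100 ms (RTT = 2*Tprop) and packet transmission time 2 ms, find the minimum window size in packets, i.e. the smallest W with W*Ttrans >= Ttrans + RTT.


Given: Ttrans = 2 ms, RTT = 200 ms (= 2 * Tprop, Tprop = 100 ms)
Time until first ACK returns = Ttrans + RTT = 2 + 200 = 202 ms
Need W * Ttrans >= Ttrans + RTT  ->  W >= (Ttrans + RTT) / Ttrans
(Ttrans + RTT) / Ttrans = 202 / 2 = 101
W_min = ceil(101) = 101

101


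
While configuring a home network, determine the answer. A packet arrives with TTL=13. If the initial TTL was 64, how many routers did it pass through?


Given: initial TTL = 64, received TTL = 13
Hops = initial TTL - received TTL
Hops = 64 - 13 = 51

51


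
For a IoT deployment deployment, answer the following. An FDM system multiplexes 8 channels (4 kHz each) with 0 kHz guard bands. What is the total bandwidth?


Given: 8 channels, 4 kHz each, guard = 0 kHz
Channel bandwidth = 8 * 4 = 32 kHz
Guard bands = 7 gaps * 0 kHz = 0 kHz
Total = 32 + 0 = 32 kHz

32


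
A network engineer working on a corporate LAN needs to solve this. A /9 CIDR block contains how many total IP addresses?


Given: CIDR prefix /9
Host bits = 32 - 9 = 23
Total addresses = 2^23 = 8388608

8388608


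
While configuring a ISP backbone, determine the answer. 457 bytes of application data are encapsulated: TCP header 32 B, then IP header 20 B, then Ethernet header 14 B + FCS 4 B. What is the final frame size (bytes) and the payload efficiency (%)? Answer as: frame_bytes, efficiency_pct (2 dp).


TCP segment = 457 + 32 = 489 B
IP packet = 489 + 20 = 509 B
Ethernet frame = 509 + 14 + 4 = 527 B
Efficiency = app / frame = 457 / 527 = 0.867173 = 86.7173% -> 86.72% (2 dp)

527, 86.72


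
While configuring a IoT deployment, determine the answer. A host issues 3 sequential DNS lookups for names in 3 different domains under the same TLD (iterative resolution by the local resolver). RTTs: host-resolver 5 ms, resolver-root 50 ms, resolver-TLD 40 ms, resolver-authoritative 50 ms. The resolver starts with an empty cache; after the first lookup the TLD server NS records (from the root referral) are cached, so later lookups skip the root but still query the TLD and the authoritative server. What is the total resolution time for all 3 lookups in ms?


Lookup 1 (cold cache): local + root + TLD + auth = 5 + 50 + 40 + 50 = 145 ms
Lookups 2..3 (TLD NS cached -> skip root; new domain -> still ask TLD and auth): local + TLD + auth = 5 + 40 + 50 = 95 ms each
Remaining 2 lookups: 2 * 95 = 190 ms
Total = 145 + 190 = 335 ms

335


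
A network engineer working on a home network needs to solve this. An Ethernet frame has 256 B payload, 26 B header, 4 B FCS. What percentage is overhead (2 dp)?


Given: payload = 256 B, header = 26 B, trailer = 4 B
Overhead bytes = header + trailer = 26 + 4 = 30
Total frame = payload + overhead = 256 + 30 = 286
Overhead % = 30 / 286 * 100 = 10.4895% -> 10.49% (2 dp)

10.49


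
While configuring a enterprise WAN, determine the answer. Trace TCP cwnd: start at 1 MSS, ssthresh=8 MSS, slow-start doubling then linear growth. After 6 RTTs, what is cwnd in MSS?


RTT 0: cwnd = 1 MSS (initial)
RTT 1: cwnd = 2 MSS (slow start, doubled)
RTT 2: cwnd = 4 MSS (slow start, doubled)
RTT 3: cwnd = 8 MSS (slow start, doubled)
RTT 4: cwnd = 9 MSS (congestion avoidance, +1)
RTT 5: cwnd = 10 MSS (congestion avoidance, +1)
RTT 6: cwnd = 11 MSS (congestion avoidance, +1)

11


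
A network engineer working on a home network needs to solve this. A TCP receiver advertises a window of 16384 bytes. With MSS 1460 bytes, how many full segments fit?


Given: RWND = 16384 bytes, MSS = 1460 bytes
Full segments = floor(RWND / MSS)
Full segments = floor(16384 / 1460)
Full segments = floor(11.2219) = 11

11


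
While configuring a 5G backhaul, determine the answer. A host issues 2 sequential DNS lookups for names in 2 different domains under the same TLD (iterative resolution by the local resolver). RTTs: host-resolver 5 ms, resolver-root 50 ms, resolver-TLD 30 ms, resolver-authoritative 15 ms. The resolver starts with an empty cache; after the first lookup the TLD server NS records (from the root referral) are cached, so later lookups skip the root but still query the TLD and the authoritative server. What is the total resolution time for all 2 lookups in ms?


Lookup 1 (cold cache): local + root + TLD + auth = 5 + 50 + 30 + 15 = 100 ms
Lookups 2..2 (TLD NS cached -> skip root; new domain -> still ask TLD and auth): local + TLD + auth = 5 + 30 + 15 = 50 ms each
Remaining 1 lookups: 1 * 50 = 50 ms
Total = 100 + 50 = 150 ms

150


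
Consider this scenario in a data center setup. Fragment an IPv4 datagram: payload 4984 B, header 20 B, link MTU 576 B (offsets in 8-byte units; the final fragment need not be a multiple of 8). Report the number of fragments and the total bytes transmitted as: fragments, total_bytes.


Max data per non-final fragment = floor((MTU - header)/8)*8 = floor((576 - 20)/8)*8 = floor(556/8)*8 = 552 B
Final fragment needs no 8-byte alignment: it can carry up to MTU - header = 556 B
Non-final fragments needed = ceil((payload - 556) / 552) = ceil(4428/552) = ceil(8.0217) = 9
Number of fragments = 9 + 1 = 10
Fragment sizes (data): 9 * 552 B + 16 B (last, 16 <= 556 OK)
Total bytes sent = payload + n_frags * header = 4984 + 10*20 = 4984 + 200 = 5184 B

10, 5184


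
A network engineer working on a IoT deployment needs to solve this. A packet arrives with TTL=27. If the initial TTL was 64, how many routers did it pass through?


Given: initial TTL = 64, received TTL = 27
Hops = initial TTL - received TTL
Hops = 64 - 27 = 37

37


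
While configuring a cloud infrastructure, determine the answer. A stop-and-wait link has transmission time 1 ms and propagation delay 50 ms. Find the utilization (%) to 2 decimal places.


Given: Ttrans = 1 ms, Tprop = 50 ms
RTT = 2 * Tprop = 2 * 50 = 100 ms
U = Ttrans / (Ttrans + RTT)
U = 1 / (1 + 100)
U = 1 / 101 = 0.009901
U% = 0.99%

0.99


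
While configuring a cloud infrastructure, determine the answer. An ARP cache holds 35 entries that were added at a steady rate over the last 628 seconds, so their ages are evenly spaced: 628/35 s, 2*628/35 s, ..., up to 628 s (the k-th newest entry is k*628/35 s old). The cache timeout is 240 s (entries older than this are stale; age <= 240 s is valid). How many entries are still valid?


Ages are k * 628/35 s for k = 1..35 (spacing = 17.9429 s).
Entry k is valid iff k * 628/35 <= 240 iff k <= 35 * 240 / 628 = 13.3758
n_valid = floor(13.3758) = 13
(n_stale = 35 - 13 = 22)

13


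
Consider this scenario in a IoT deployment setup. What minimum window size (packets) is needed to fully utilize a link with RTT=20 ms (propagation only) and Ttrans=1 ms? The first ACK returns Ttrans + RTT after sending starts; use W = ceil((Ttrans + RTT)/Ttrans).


Given: Ttrans = 1 ms, RTT = 20 ms (= 2 * Tprop, Tprop = 10 ms)
Time until first ACK returns = Ttrans + RTT = 1 + 20 = 21 ms
Need W * Ttrans >= Ttrans + RTT  ->  W >= (Ttrans + RTT) / Ttrans
(Ttrans + RTT) / Ttrans = 21 / 1 = 21
W_min = ceil(21) = 21

21


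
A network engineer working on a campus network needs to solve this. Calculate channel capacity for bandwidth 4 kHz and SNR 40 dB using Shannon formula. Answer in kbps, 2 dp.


Given: B = 4 kHz, SNR = 40 dB
SNR linear = 10^(40/10) = 10000
1 + SNR = 10001
log2(10001) = 13.2878566418
C = 4 * 1000 * 13.2878566418 = 53151.4266 bps
C = 53.151427 kbps -> 53.15 kbps (2 dp)

53.15


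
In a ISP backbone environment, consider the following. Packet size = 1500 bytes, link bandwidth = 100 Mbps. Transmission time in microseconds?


Given: packet = 1500 bytes, bandwidth = 100 Mbps
Packet in bits = 1500 * 8 = 12000 bits
Bandwidth = 100 * 10^6 = 100000000 bps
Time = 12000 / 100000000 seconds
Time in us = 12000 * 10^6 / 100000000 = 120

120


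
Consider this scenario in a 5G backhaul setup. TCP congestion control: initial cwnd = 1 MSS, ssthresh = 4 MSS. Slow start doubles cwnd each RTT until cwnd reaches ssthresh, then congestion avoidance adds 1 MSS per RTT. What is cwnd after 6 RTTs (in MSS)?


RTT 0: cwnd = 1 MSS (initial)
RTT 1: cwnd = 2 MSS (slow start, doubled)
RTT 2: cwnd = 4 MSS (slow start, doubled)
RTT 3: cwnd = 5 MSS (congestion avoidance, +1)
RTT 4: cwnd = 6 MSS (congestion avoidance, +1)
RTT 5: cwnd = 7 MSS (congestion avoidance, +1)
RTT 6: cwnd = 8 MSS (congestion avoidance, +1)

8


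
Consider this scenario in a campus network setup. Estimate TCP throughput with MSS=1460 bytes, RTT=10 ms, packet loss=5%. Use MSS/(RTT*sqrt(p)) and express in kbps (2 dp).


Given: MSS = 1460 bytes, RTT = 10 ms, loss = 5%
RTT in seconds = 10 / 1000 = 0.01
Loss rate = 5% = 0.05
sqrt(loss) = sqrt(0.05) = 0.223606797750
Throughput (bytes/s) = 1460 / (0.01 * 0.223606797750) = 652931.8494
Throughput (kbps) = 652931.8494 * 8 / 1000 = 5223.454795 -> 5223.45 kbps (2 dp)

5223.45


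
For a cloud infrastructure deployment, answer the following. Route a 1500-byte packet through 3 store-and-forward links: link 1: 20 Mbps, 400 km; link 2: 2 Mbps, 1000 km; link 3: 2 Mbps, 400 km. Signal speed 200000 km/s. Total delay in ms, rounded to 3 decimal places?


Packet = 1500 bytes = 12000 bits. Store-and-forward: sum (t_trans + t_prop) per link.
Link 1: t_trans = 12000/(20*10^6) s = 0.6000 ms; t_prop = 400/200000 s = 2.0000 ms; subtotal = 2.6000 ms
Link 2: t_trans = 12000/(2*10^6) s = 6.0000 ms; t_prop = 1000/200000 s = 5.0000 ms; subtotal = 11.0000 ms
Link 3: t_trans = 12000/(2*10^6) s = 6.0000 ms; t_prop = 400/200000 s = 2.0000 ms; subtotal = 8.0000 ms
End-to-end = 2.6000 + 11.0000 + 8.0000 = 21.6000 ms -> 21.600 ms (3 dp)

21.600


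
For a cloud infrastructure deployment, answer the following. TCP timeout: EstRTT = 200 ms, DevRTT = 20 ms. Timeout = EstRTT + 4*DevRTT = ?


Given: EstRTT = 200 ms, DevRTT = 20 ms
Timeout = EstRTT + 4 * DevRTT
4 * DevRTT = 4 * 20 = 80
Timeout = 200 + 80 = 280 ms

280


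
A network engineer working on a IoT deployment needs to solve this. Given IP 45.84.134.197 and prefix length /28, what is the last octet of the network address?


Given: IP = 45.84.134.197, prefix = /28
Subnet mask = 255.255.255.240
Last octet of IP: 197
Last octet of mask: 240
Network last octet = 197 AND 240 = 192

192


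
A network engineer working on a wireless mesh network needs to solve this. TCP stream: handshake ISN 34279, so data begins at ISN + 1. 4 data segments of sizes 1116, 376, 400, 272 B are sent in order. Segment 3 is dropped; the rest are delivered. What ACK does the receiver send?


SYN uses sequence number 34279; first data byte = ISN + 1 = 34280.
Segment 1: SEQ = 34280, len = 1116 B, covers [34280, 35395]
Segment 2: SEQ = 35396, len = 376 B, covers [35396, 35771]
Segment 3: SEQ = 35772, len = 400 B, covers [35772, 36171] [LOST]
Segment 4: SEQ = 36172, len = 272 B, covers [36172, 36443]
In-order data received: bytes [34280, 35771] (segments 1..2).
Segment 3 missing -> gap begins at byte 35772; later segments buffered out of order.
Cumulative ACK = next expected in-order byte = 34280 + 1116 + 376 = 35772

35772


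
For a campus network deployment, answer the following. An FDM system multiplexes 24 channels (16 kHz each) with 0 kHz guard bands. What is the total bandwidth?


Given: 24 channels, 16 kHz each, guard = 0 kHz
Channel bandwidth = 24 * 16 = 384 kHz
Guard bands = 23 gaps * 0 kHz = 0 kHz
Total = 384 + 0 = 384 kHz

384


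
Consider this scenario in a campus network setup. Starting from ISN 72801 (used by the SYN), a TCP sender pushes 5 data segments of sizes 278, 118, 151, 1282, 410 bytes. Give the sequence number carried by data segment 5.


The SYN occupies sequence number ISN = 72801, so the first data byte is ISN + 1 = 72802.
SEQ of data segment i = (ISN + 1) + sum of payload sizes of segments 1..i-1.
Segment 1: SEQ = 72802, payload = 278 bytes
Segment 2: SEQ = 73080, payload = 118 bytes
Segment 3: SEQ = 73198, payload = 151 bytes
Segment 4: SEQ = 73349, payload = 1282 bytes
Segment 5: SEQ = 74631, payload = 410 bytes
SEQ of segment 5 = 72802 + 278 + 118 + 151 + 1282 = 74631

74631


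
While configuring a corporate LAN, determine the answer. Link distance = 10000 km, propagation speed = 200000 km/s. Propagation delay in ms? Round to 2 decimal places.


Given: distance = 10000 km, speed = 200000 km/s
Delay = distance / speed = 10000 / 200000 seconds
Delay in ms = 10000 * 1000 / 200000
Delay = 50.0000 ms
Rounded to 2 dp = 50.00 ms

50.00


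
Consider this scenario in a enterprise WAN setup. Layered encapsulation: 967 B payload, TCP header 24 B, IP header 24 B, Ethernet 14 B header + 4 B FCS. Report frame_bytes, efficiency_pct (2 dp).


TCP segment = 967 + 24 = 991 B
IP packet = 991 + 24 = 1015 B
Ethernet frame = 1015 + 14 + 4 = 1033 B
Efficiency = app / frame = 967 / 1033 = 0.936108 = 93.6108% -> 93.61% (2 dp)

1033, 93.61


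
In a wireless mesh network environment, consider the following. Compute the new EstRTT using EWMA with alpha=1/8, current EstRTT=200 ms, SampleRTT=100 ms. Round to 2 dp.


Given: EstRTT = 200 ms, SampleRTT = 100 ms, alpha = 1/8
New EstRTT = (1 - alpha) * EstRTT + alpha * SampleRTT
(7/8) * 200 = 175
(1/8) * 100 = 12.5
New EstRTT = 175 + 12.5 = 187.5 ms -> 187.50 ms (2 dp)

187.50


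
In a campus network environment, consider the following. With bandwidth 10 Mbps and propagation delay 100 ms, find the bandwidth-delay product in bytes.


Given: bandwidth = 10 Mbps, delay = 100 ms
BDP in bits = 10 * 10^6 * 100 / 1000
BDP in bits = 1000000
BDP in bytes = 1000000 / 8 = 125000

125000


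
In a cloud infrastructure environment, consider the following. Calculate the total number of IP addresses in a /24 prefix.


Given: CIDR prefix /24
Host bits = 32 - 24 = 8
Total addresses = 2^8 = 256

256


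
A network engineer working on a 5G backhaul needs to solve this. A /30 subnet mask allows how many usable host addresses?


Given: subnet mask /30
Host bits = 32 - 30 = 2
Total addresses = 2^2 = 4
Usable hosts = 4 - 2 (network + broadcast) = 2

2


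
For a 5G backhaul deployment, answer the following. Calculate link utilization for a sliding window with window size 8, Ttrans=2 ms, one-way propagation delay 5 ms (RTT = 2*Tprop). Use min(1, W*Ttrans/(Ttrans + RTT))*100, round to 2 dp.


Given: W = 8, Ttrans = 2 ms, RTT = 10 ms (= 2 * Tprop, Tprop = 5 ms)
Cycle time = Ttrans + RTT = 2 + 10 = 12 ms (first packet sent until its ACK returns)
W * Ttrans = 8 * 2 = 16 ms of sending per cycle
W * Ttrans / (Ttrans + RTT) = 16 / 12 = 1.333333
U = min(1, 1.333333) = 1.000000
U% = 100.00%

100.00


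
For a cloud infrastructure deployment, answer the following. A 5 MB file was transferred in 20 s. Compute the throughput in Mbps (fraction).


Given: file = 5 MB, time = 20 s
File in Mb = 5 * 8 = 40 Mb
Throughput = 40 / 20 Mbps
Throughput = 2 Mbps

2


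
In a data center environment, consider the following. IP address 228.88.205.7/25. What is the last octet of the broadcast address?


Given: IP = 228.88.205.7, prefix = /25
Host bits = 32 - 25 = 7
Network last octet = 7 AND mask = 0
Host part size = 2^7 - 1 = 127
Broadcast last octet = 0 OR 127 = 127

127


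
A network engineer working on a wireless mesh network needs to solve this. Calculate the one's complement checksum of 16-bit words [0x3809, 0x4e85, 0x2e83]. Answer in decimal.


Given words: [0x3809, 0x4e85, 0x2e83]
Step 1: Sum all words
Raw sum = 14345 + 20101 + 11907 = 46353
One's complement = ~46353 & 0xFFFF = 19182

19182


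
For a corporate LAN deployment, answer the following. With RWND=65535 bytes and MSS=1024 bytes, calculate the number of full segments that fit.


Given: RWND = 65535 bytes, MSS = 1024 bytes
Full segments = floor(RWND / MSS)
Full segments = floor(65535 / 1024)
Full segments = floor(63.999) = 63

63


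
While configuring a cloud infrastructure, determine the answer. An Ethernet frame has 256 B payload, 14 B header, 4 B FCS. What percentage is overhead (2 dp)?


Given: payload = 256 B, header = 14 B, trailer = 4 B
Overhead bytes = header + trailer = 14 + 4 = 18
Total frame = payload + overhead = 256 + 18 = 274
Overhead % = 18 / 274 * 100 = 6.5693% -> 6.57% (2 dp)

6.57


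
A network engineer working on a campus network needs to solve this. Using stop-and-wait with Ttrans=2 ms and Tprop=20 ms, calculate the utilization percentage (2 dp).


Given: Ttrans = 2 ms, Tprop = 20 ms
RTT = 2 * Tprop = 2 * 20 = 40 ms
U = Ttrans / (Ttrans + RTT)
U = 2 / (2 + 40)
U = 2 / 42 = 0.047619
U% = 4.76%

4.76


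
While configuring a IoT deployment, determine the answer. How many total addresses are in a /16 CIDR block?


Given: CIDR prefix /16
Host bits = 32 - 16 = 16
Total addresses = 2^16 = 65536

65536


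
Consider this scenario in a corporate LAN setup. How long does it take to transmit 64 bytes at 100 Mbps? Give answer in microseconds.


Given: packet = 64 bytes, bandwidth = 100 Mbps
Packet in bits = 64 * 8 = 512 bits
Bandwidth = 100 * 10^6 = 100000000 bps
Time = 512 / 100000000 seconds
Time in us = 512 * 10^6 / 100000000 = 5.12

5.12


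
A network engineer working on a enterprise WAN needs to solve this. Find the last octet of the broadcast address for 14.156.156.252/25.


Given: IP = 14.156.156.252, prefix = /25
Host bits = 32 - 25 = 7
Network last octet = 252 AND mask = 128
Host part size = 2^7 - 1 = 127
Broadcast last octet = 128 OR 127 = 255

255


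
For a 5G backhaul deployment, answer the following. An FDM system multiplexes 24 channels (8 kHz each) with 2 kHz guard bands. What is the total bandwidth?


Given: 24 channels, 8 kHz each, guard = 2 kHz
Channel bandwidth = 24 * 8 = 192 kHz
Guard bands = 23 gaps * 2 kHz = 46 kHz
Total = 192 + 46 = 238 kHz

238


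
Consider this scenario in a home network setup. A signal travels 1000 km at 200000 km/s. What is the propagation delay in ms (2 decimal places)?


Given: distance = 1000 km, speed = 200000 km/s
Delay = distance / speed = 1000 / 200000 seconds
Delay in ms = 1000 * 1000 / 200000
Delay = 5.0000 ms
Rounded to 2 dp = 5.00 ms

5.00


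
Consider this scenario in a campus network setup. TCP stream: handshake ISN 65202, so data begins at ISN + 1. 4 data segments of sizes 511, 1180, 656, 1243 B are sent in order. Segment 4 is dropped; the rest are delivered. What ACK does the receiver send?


SYN uses sequence number 65202; first data byte = ISN + 1 = 65203.
Segment 1: SEQ = 65203, len = 511 B, covers [65203, 65713]
Segment 2: SEQ = 65714, len = 1180 B, covers [65714, 66893]
Segment 3: SEQ = 66894, len = 656 B, covers [66894, 67549]
Segment 4: SEQ = 67550, len = 1243 B, covers [67550, 68792] [LOST]
In-order data received: bytes [65203, 67549] (segments 1..3).
Segment 4 missing -> gap begins at byte 67550.
Cumulative ACK = next expected in-order byte = 65203 + 511 + 1180 + 656 = 67550

67550


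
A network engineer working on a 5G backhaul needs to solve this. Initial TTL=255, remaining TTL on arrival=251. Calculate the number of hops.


Given: initial TTL = 255, received TTL = 251
Hops = initial TTL - received TTL
Hops = 255 - 251 = 4

4


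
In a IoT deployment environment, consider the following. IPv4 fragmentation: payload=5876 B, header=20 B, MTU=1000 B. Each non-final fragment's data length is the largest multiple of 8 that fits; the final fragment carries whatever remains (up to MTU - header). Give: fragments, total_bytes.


Max data per non-final fragment = floor((MTU - header)/8)*8 = floor((1000 - 20)/8)*8 = floor(980/8)*8 = 976 B
Final fragment needs no 8-byte alignment: it can carry up to MTU - header = 980 B
Non-final fragments needed = ceil((payload - 980) / 976) = ceil(4896/976) = ceil(5.0164) = 6
Number of fragments = 6 + 1 = 7
Fragment sizes (data): 6 * 976 B + 20 B (last, 20 <= 980 OK)
Total bytes sent = payload + n_frags * header = 5876 + 7*20 = 5876 + 140 = 6016 B

7, 6016


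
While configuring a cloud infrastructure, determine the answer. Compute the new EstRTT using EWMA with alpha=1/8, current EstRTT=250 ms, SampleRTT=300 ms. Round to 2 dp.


Given: EstRTT = 250 ms, SampleRTT = 300 ms, alpha = 1/8
New EstRTT = (1 - alpha) * EstRTT + alpha * SampleRTT
(7/8) * 250 = 218.75
(1/8) * 300 = 37.5
New EstRTT = 218.75 + 37.5 = 256.25 ms -> 256.25 ms (2 dp)

256.25


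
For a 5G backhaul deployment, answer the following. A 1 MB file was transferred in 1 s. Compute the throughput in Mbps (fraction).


Given: file = 1 MB, time = 1 s
File in Mb = 1 * 8 = 8 Mb
Throughput = 8 / 1 Mbps
Throughput = 8 Mbps

8


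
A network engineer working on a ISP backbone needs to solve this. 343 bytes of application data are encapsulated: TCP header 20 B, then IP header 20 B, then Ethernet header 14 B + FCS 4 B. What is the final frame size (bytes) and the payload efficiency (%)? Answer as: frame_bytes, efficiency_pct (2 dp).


TCP segment = 343 + 20 = 363 B
IP packet = 363 + 20 = 383 B
Ethernet frame = 383 + 14 + 4 = 401 B
Efficiency = app / frame = 343 / 401 = 0.855362 = 85.5362% -> 85.54% (2 dp)

401, 85.54


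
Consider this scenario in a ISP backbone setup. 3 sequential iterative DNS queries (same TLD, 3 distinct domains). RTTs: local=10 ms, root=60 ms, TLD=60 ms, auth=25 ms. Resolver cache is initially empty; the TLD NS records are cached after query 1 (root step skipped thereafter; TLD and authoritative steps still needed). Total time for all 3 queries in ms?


Lookup 1 (cold cache): local + root + TLD + auth = 10 + 60 + 60 + 25 = 155 ms
Lookups 2..3 (TLD NS cached -> skip root; new domain -> still ask TLD and auth): local + TLD + auth = 10 + 60 + 25 = 95 ms each
Remaining 2 lookups: 2 * 95 = 190 ms
Total = 155 + 190 = 345 ms

345


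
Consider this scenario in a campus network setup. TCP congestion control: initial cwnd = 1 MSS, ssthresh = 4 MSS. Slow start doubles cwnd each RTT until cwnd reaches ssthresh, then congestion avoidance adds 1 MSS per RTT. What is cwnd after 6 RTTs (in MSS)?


RTT 0: cwnd = 1 MSS (initial)
RTT 1: cwnd = 2 MSS (slow start, doubled)
RTT 2: cwnd = 4 MSS (slow start, doubled)
RTT 3: cwnd = 5 MSS (congestion avoidance, +1)
RTT 4: cwnd = 6 MSS (congestion avoidance, +1)
RTT 5: cwnd = 7 MSS (congestion avoidance, +1)
RTT 6: cwnd = 8 MSS (congestion avoidance, +1)

8


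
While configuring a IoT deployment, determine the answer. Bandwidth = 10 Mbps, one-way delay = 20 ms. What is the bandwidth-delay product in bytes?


Given: bandwidth = 10 Mbps, delay = 20 ms
BDP in bits = 10 * 10^6 * 20 / 1000
BDP in bits = 200000
BDP in bytes = 200000 / 8 = 25000

25000


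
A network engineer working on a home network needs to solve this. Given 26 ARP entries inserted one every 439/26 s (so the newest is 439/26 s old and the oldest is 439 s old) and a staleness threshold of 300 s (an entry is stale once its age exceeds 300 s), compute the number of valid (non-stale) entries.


Ages are k * 439/26 s for k = 1..26 (spacing = 16.8846 s).
Entry k is valid iff k * 439/26 <= 300 iff k <= 26 * 300 / 439 = 17.7677
n_valid = floor(17.7677) = 17
(n_stale = 26 - 17 = 9)

17


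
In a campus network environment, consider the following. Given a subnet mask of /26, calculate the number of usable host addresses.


Given: subnet mask /26
Host bits = 32 - 26 = 6
Total addresses = 2^6 = 64
Usable hosts = 64 - 2 (network + broadcast) = 62

62


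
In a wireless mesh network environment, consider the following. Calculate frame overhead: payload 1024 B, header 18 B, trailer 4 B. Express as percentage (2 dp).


Given: payload = 1024 B, header = 18 B, trailer = 4 B
Overhead bytes = header + trailer = 18 + 4 = 22
Total frame = payload + overhead = 1024 + 22 = 1046
Overhead % = 22 / 1046 * 100 = 2.1033% -> 2.10% (2 dp)

2.10


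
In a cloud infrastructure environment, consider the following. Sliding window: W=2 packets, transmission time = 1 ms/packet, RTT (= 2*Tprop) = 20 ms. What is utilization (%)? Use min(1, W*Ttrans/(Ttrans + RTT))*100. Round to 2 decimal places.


Given: W = 2, Ttrans = 1 ms, RTT = 20 ms (= 2 * Tprop, Tprop = 10 ms)
Cycle time = Ttrans + RTT = 1 + 20 = 21 ms (first packet sent until its ACK returns)
W * Ttrans = 2 * 1 = 2 ms of sending per cycle
W * Ttrans / (Ttrans + RTT) = 2 / 21 = 0.095238
U = min(1, 0.095238) = 0.095238
U% = 9.52%

9.52


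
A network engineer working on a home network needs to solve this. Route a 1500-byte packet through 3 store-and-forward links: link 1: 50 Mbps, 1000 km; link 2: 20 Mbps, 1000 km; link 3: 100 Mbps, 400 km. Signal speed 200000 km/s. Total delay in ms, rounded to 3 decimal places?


Packet = 1500 bytes = 12000 bits. Store-and-forward: sum (t_trans + t_prop) per link.
Link 1: t_trans = 12000/(50*10^6) s = 0.2400 ms; t_prop = 1000/200000 s = 5.0000 ms; subtotal = 5.2400 ms
Link 2: t_trans = 12000/(20*10^6) s = 0.6000 ms; t_prop = 1000/200000 s = 5.0000 ms; subtotal = 5.6000 ms
Link 3: t_trans = 12000/(100*10^6) s = 0.1200 ms; t_prop = 400/200000 s = 2.0000 ms; subtotal = 2.1200 ms
End-to-end = 5.2400 + 5.6000 + 2.1200 = 12.9600 ms -> 12.960 ms (3 dp)

12.960


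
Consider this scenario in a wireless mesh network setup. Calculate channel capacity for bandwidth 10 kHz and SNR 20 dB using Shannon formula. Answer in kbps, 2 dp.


Given: B = 10 kHz, SNR = 20 dB
SNR linear = 10^(20/10) = 100
1 + SNR = 101
log2(101) = 6.6582114828
C = 10 * 1000 * 6.6582114828 = 66582.1148 bps
C = 66.582115 kbps -> 66.58 kbps (2 dp)

66.58


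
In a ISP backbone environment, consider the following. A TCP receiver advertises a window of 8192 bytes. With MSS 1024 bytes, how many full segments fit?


Given: RWND = 8192 bytes, MSS = 1024 bytes
Full segments = floor(RWND / MSS)
Full segments = floor(8192 / 1024)
Full segments = floor(8.0) = 8

8


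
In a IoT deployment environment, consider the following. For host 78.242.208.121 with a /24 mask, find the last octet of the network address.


Given: IP = 78.242.208.121, prefix = /24
Subnet mask = 255.255.255.0
Last octet of IP: 121
Last octet of mask: 0
Network last octet = 121 AND 0 = 0

0


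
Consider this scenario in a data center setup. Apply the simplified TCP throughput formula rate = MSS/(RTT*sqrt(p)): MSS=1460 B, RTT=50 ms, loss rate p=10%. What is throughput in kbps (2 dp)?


Given: MSS = 1460 bytes, RTT = 50 ms, loss = 10%
RTT in seconds = 50 / 1000 = 0.05
Loss rate = 10% = 0.1
sqrt(loss) = sqrt(0.1) = 0.316227766017
Throughput (bytes/s) = 1460 / (0.05 * 0.316227766017) = 92338.5077
Throughput (kbps) = 92338.5077 * 8 / 1000 = 738.708061 -> 738.71 kbps (2 dp)

738.71


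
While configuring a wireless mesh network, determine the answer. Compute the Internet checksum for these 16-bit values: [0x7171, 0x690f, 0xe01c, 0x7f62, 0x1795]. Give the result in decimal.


Given words: [0x7171, 0x690f, 0xe01c, 0x7f62, 0x1795]
Step 1: Sum all words
Raw sum = 29041 + 26895 + 57372 + 32610 + 6037 = 151955
Step 2: Fold carry: (20883 + 2) = 20885
One's complement = ~20885 & 0xFFFF = 44650

44650


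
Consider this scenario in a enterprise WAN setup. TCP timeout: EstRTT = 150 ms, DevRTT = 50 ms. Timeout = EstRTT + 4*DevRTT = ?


Given: EstRTT = 150 ms, DevRTT = 50 ms
Timeout = EstRTT + 4 * DevRTT
4 * DevRTT = 4 * 50 = 200
Timeout = 150 + 200 = 350 ms

350
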